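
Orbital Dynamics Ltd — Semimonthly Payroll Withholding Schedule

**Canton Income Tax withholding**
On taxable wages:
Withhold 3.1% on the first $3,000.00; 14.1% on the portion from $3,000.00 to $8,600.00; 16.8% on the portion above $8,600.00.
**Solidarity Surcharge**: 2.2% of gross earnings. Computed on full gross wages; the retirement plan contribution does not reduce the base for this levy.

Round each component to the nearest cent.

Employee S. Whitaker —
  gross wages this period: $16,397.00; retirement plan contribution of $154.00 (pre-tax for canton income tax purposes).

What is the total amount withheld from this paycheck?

$2,527.35

Canton Income Tax: taxable = $16,397.00 − $154.00 = $16,243.00
  $882.60 + 16.8% × ($16,243.00 − $8,600.00) = $882.60 + 16.8% × $7,643.00 = $2,166.62
Solidarity Surcharge: 2.2% × $16,397.00 = $360.73
Total: $2,166.62 + $360.73 = $2,527.35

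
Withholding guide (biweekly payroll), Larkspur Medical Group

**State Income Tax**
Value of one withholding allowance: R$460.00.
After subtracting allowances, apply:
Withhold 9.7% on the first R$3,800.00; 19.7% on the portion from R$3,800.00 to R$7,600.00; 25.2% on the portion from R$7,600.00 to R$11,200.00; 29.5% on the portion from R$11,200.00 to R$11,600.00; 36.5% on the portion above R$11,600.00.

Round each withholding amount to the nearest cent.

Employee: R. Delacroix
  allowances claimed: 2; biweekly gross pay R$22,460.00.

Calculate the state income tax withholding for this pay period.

State Income Tax: taxable = R$22,460.00 − 2×R$460.00 = R$21,540.00
  R$2,142.40 + 36.5% × (R$21,540.00 − R$11,600.00) = R$2,142.40 + 36.5% × R$9,940.00 = R$5,770.50

R$5,770.50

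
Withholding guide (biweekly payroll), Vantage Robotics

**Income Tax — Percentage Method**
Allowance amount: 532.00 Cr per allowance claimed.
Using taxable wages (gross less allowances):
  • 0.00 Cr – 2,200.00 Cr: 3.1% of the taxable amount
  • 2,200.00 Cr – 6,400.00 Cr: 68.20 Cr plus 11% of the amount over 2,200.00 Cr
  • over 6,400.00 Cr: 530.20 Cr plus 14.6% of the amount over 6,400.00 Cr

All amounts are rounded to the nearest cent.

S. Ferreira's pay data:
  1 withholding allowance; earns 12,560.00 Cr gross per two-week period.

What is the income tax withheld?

Income Tax: taxable = 12,560.00 Cr − 1×532.00 Cr = 12,028.00 Cr
  530.20 Cr + 14.6% × (12,028.00 Cr − 6,400.00 Cr) = 530.20 Cr + 14.6% × 5,628.00 Cr = 1,351.89 Cr

1,351.89 Cr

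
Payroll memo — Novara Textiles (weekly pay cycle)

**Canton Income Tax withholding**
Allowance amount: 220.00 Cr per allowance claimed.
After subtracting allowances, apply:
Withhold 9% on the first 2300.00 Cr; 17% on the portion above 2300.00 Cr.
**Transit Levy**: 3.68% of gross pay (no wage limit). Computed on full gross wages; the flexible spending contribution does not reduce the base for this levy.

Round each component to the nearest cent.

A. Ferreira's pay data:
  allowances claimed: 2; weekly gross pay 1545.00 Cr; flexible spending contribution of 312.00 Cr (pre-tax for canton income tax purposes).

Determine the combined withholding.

Canton Income Tax: taxable = 1545.00 Cr − 312.00 Cr − 2×220.00 Cr = 793.00 Cr
  9% × 793.00 Cr = 71.37 Cr
Transit Levy: 3.68% × 1545.00 Cr = 56.86 Cr
Total: 71.37 Cr + 56.86 Cr = 128.23 Cr

128.23 Cr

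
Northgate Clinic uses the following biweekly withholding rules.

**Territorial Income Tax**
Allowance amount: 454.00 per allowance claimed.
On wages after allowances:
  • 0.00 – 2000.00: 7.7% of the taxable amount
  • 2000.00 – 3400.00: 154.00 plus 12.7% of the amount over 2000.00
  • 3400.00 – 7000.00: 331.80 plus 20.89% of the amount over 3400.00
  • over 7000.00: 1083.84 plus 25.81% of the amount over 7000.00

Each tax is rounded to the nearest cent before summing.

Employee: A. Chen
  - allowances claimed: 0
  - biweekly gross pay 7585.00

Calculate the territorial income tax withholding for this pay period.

1234.83

Territorial Income Tax: taxable = 7585.00
  1083.84 + 25.81% × (7585.00 − 7000.00) = 1083.84 + 25.81% × 585.00 = 1234.83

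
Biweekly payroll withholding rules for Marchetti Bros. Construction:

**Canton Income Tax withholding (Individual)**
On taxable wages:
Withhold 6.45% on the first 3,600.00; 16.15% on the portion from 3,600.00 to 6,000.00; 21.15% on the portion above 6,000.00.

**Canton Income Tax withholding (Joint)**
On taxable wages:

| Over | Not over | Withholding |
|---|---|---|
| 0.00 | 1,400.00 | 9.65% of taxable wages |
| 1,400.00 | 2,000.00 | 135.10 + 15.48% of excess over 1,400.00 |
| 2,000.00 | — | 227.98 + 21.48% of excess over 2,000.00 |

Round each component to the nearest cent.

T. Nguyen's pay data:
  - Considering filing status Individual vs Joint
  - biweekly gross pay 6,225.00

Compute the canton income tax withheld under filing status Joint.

Canton Income Tax (Joint): taxable = 6,225.00
  227.98 + 21.48% × (6,225.00 − 2,000.00) = 227.98 + 21.48% × 4,225.00 = 1,135.51

1,135.51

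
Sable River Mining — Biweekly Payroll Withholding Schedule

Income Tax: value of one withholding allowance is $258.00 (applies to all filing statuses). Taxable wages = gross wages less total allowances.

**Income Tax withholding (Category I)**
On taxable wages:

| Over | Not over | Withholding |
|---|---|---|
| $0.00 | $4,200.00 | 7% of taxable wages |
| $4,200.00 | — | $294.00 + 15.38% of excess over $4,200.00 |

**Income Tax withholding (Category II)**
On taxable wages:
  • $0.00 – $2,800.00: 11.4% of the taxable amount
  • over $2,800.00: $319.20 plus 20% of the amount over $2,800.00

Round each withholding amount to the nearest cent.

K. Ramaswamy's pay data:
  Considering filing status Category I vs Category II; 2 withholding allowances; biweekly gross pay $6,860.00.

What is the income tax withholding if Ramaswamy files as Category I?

$623.75

Income Tax (Category I): taxable = $6,860.00 − 2×$258.00 = $6,344.00
  $294.00 + 15.38% × ($6,344.00 − $4,200.00) = $294.00 + 15.38% × $2,144.00 = $623.75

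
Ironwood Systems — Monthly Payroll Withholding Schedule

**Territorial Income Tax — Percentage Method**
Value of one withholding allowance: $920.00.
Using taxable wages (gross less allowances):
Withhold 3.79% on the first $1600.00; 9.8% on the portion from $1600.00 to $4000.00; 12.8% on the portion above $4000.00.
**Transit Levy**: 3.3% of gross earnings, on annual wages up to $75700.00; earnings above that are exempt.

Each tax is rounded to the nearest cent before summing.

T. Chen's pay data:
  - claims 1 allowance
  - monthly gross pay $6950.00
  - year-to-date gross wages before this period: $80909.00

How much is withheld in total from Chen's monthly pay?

Territorial Income Tax: taxable = $6950.00 − 1×$920.00 = $6030.00
  $295.84 + 12.8% × ($6030.00 − $4000.00) = $295.84 + 12.8% × $2030.00 = $555.68
Transit Levy: YTD $80909.00 ≥ cap $75700.00 → $0.00
Total: $555.68 + $0.00 = $555.68

$555.68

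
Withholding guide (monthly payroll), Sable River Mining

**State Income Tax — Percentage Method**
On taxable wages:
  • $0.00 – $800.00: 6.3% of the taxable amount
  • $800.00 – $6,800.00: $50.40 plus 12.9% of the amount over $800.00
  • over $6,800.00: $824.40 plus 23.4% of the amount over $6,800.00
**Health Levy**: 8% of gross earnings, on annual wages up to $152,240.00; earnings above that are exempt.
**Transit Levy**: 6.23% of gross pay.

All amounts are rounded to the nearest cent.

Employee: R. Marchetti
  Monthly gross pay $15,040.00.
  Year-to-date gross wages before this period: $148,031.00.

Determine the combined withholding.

$4,026.27

State Income Tax: taxable = $15,040.00
  $824.40 + 23.4% × ($15,040.00 − $6,800.00) = $824.40 + 23.4% × $8,240.00 = $2,752.56
Health Levy: cap $152,240.00 − YTD $148,031.00 = $4,209.00 subject; 8% × $4,209.00 = $336.72
Transit Levy: 6.23% × $15,040.00 = $936.99
Total: $2,752.56 + $336.72 + $936.99 = $4,026.27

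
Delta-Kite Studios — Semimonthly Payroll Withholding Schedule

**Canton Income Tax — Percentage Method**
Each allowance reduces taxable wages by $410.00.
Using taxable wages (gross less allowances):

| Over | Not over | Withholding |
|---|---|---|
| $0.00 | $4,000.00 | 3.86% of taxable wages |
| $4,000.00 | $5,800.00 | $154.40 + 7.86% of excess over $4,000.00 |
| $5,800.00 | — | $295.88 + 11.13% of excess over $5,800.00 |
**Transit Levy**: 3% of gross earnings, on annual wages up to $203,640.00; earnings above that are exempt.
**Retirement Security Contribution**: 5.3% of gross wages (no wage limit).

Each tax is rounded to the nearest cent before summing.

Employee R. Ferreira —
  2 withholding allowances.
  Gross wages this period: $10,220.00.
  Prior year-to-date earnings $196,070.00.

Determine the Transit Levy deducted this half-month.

$227.10

Transit Levy: cap $203,640.00 − YTD $196,070.00 = $7,570.00 subject; 3% × $7,570.00 = $227.10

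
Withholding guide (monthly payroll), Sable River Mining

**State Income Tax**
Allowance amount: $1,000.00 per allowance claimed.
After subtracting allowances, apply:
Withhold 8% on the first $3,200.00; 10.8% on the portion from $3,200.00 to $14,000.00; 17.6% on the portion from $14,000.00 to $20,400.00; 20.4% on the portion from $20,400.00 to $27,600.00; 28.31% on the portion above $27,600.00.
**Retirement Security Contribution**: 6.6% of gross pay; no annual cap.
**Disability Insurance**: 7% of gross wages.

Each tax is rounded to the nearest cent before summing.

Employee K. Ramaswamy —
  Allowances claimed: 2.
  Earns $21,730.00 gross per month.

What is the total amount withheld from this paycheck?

State Income Tax: taxable = $21,730.00 − 2×$1,000.00 = $19,730.00
  $1,422.40 + 17.6% × ($19,730.00 − $14,000.00) = $1,422.40 + 17.6% × $5,730.00 = $2,430.88
Retirement Security Contribution: 6.6% × $21,730.00 = $1,434.18
Disability Insurance: 7% × $21,730.00 = $1,521.10
Total: $2,430.88 + $1,434.18 + $1,521.10 = $5,386.16

$5,386.16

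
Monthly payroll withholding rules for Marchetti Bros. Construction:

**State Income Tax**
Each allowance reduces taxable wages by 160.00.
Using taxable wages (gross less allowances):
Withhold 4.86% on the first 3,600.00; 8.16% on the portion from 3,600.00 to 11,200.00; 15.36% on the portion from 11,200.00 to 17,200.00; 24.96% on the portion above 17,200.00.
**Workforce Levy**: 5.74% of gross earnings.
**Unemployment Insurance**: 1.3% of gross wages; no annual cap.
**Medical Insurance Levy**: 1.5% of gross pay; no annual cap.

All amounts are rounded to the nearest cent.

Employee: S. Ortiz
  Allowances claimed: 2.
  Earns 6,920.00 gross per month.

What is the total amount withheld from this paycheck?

State Income Tax: taxable = 6,920.00 − 2×160.00 = 6,600.00
  174.96 + 8.16% × (6,600.00 − 3,600.00) = 174.96 + 8.16% × 3,000.00 = 419.76
Workforce Levy: 5.74% × 6,920.00 = 397.21
Unemployment Insurance: 1.3% × 6,920.00 = 89.96
Medical Insurance Levy: 1.5% × 6,920.00 = 103.80
Total: 419.76 + 397.21 + 89.96 + 103.80 = 1,010.73

1,010.73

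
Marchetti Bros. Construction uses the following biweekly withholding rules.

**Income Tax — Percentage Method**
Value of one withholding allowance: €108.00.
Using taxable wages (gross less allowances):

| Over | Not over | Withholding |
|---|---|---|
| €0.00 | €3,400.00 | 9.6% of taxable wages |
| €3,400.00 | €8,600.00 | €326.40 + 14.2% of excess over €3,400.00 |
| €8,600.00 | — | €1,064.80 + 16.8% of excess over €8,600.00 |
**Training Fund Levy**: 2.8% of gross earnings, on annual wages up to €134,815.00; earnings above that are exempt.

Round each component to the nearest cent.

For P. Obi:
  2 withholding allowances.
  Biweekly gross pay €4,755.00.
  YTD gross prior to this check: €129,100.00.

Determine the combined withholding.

Income Tax: taxable = €4,755.00 − 2×€108.00 = €4,539.00
  €326.40 + 14.2% × (€4,539.00 − €3,400.00) = €326.40 + 14.2% × €1,139.00 = €488.14
Training Fund Levy: 2.8% × €4,755.00 = €133.14
Total: €488.14 + €133.14 = €621.28

€621.28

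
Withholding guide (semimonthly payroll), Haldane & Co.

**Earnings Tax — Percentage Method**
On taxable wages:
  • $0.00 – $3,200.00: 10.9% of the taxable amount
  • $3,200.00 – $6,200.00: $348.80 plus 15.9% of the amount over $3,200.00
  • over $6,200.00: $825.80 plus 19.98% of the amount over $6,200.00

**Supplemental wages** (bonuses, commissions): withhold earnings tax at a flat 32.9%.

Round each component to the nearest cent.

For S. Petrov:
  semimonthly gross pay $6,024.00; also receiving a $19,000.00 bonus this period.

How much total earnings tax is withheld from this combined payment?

$7,048.82

Earnings Tax: taxable = $6,024.00
  $348.80 + 15.9% × ($6,024.00 − $3,200.00) = $348.80 + 15.9% × $2,824.00 = $797.82
Supplemental (32.9% flat on bonus): 32.9% × $19,000.00 = $6,251.00
Total earnings tax: $797.82 + $6,251.00 = $7,048.82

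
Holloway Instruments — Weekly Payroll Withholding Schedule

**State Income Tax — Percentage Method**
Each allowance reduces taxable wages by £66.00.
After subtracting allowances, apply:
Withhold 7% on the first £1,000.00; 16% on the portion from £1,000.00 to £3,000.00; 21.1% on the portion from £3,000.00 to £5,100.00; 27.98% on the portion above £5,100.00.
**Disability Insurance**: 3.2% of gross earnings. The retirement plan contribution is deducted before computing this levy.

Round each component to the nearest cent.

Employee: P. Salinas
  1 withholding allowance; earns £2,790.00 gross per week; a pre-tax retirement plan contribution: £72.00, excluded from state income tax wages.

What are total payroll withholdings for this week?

£421.30

State Income Tax: taxable = £2,790.00 − £72.00 − 1×£66.00 = £2,652.00
  £70.00 + 16% × (£2,652.00 − £1,000.00) = £70.00 + 16% × £1,652.00 = £334.32
Disability Insurance: 3.2% × £2,718.00 = £86.98
Total: £334.32 + £86.98 = £421.30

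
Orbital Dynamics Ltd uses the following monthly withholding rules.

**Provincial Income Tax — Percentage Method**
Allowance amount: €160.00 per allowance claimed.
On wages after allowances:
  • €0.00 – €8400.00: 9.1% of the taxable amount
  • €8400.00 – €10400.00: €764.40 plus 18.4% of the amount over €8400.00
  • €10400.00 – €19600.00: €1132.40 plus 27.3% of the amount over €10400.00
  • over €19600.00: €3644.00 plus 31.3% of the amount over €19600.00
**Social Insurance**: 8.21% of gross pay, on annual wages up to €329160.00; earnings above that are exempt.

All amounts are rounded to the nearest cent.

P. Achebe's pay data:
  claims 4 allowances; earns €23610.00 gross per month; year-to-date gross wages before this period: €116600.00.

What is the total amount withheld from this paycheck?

Provincial Income Tax: taxable = €23610.00 − 4×€160.00 = €22970.00
  €3644.00 + 31.3% × (€22970.00 − €19600.00) = €3644.00 + 31.3% × €3370.00 = €4698.81
Social Insurance: 8.21% × €23610.00 = €1938.38
Total: €4698.81 + €1938.38 = €6637.19

€6637.19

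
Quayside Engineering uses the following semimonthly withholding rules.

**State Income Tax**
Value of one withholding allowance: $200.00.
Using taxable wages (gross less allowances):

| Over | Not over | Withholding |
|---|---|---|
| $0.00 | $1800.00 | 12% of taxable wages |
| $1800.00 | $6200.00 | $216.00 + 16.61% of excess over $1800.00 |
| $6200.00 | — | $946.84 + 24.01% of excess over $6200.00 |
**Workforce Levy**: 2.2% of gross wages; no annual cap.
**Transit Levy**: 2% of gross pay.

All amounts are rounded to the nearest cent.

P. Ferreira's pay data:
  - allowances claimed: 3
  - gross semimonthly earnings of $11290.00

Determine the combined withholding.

$2499.07

State Income Tax: taxable = $11290.00 − 3×$200.00 = $10690.00
  $946.84 + 24.01% × ($10690.00 − $6200.00) = $946.84 + 24.01% × $4490.00 = $2024.89
Workforce Levy: 2.2% × $11290.00 = $248.38
Transit Levy: 2% × $11290.00 = $225.80
Total: $2024.89 + $248.38 + $225.80 = $2499.07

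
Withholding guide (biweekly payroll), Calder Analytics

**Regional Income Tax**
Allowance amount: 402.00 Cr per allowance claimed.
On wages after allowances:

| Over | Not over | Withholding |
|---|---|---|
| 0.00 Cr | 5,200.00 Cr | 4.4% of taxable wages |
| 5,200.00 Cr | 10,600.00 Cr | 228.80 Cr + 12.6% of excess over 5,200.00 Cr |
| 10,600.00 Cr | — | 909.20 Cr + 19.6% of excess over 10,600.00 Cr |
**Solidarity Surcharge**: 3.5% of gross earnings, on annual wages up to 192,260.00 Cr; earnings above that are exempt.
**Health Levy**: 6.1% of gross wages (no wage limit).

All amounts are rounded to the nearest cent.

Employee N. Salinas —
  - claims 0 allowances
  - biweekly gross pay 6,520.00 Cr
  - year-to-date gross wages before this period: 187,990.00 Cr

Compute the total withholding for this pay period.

942.29 Cr

Regional Income Tax: taxable = 6,520.00 Cr
  228.80 Cr + 12.6% × (6,520.00 Cr − 5,200.00 Cr) = 228.80 Cr + 12.6% × 1,320.00 Cr = 395.12 Cr
Solidarity Surcharge: cap 192,260.00 Cr − YTD 187,990.00 Cr = 4,270.00 Cr subject; 3.5% × 4,270.00 Cr = 149.45 Cr
Health Levy: 6.1% × 6,520.00 Cr = 397.72 Cr
Total: 395.12 Cr + 149.45 Cr + 397.72 Cr = 942.29 Cr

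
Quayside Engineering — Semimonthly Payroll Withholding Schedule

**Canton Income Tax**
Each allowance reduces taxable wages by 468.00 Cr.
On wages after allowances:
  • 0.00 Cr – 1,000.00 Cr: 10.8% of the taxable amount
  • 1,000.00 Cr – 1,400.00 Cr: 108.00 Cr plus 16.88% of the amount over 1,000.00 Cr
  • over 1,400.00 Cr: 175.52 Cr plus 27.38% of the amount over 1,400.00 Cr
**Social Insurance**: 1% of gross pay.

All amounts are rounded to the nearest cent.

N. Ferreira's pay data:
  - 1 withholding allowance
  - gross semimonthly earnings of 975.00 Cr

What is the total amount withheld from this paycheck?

64.51 Cr

Canton Income Tax: taxable = 975.00 Cr − 1×468.00 Cr = 507.00 Cr
  10.8% × 507.00 Cr = 54.76 Cr
Social Insurance: 1% × 975.00 Cr = 9.75 Cr
Total: 54.76 Cr + 9.75 Cr = 64.51 Cr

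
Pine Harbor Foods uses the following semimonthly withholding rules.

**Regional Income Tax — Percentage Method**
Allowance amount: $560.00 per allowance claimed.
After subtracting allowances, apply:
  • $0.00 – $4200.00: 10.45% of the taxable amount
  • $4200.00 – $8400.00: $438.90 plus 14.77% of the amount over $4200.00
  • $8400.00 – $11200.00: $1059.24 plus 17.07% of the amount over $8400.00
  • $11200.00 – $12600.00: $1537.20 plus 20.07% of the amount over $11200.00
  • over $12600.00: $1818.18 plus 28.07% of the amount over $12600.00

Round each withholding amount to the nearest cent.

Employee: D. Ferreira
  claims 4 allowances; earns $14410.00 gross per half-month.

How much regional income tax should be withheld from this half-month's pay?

$1731.88

Regional Income Tax: taxable = $14410.00 − 4×$560.00 = $12170.00
  $1537.20 + 20.07% × ($12170.00 − $11200.00) = $1537.20 + 20.07% × $970.00 = $1731.88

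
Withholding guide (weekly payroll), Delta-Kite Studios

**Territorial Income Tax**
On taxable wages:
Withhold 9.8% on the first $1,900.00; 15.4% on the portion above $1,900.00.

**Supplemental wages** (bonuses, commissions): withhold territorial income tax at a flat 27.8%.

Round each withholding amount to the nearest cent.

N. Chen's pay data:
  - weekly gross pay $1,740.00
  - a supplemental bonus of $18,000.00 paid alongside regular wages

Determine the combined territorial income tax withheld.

Territorial Income Tax: taxable = $1,740.00
  9.8% × $1,740.00 = $170.52
Supplemental (27.8% flat on bonus): 27.8% × $18,000.00 = $5,004.00
Total territorial income tax: $170.52 + $5,004.00 = $5,174.52

$5,174.52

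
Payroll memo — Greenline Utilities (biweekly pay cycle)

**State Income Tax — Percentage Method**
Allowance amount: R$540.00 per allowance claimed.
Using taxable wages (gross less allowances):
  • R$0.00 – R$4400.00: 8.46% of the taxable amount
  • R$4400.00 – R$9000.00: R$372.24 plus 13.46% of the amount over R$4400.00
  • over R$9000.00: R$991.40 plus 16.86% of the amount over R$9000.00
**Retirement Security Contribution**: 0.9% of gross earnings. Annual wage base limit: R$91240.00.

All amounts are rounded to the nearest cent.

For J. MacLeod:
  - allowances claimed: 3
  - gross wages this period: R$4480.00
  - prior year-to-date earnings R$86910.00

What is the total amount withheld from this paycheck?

R$280.93

State Income Tax: taxable = R$4480.00 − 3×R$540.00 = R$2860.00
  8.46% × R$2860.00 = R$241.96
Retirement Security Contribution: cap R$91240.00 − YTD R$86910.00 = R$4330.00 subject; 0.9% × R$4330.00 = R$38.97
Total: R$241.96 + R$38.97 = R$280.93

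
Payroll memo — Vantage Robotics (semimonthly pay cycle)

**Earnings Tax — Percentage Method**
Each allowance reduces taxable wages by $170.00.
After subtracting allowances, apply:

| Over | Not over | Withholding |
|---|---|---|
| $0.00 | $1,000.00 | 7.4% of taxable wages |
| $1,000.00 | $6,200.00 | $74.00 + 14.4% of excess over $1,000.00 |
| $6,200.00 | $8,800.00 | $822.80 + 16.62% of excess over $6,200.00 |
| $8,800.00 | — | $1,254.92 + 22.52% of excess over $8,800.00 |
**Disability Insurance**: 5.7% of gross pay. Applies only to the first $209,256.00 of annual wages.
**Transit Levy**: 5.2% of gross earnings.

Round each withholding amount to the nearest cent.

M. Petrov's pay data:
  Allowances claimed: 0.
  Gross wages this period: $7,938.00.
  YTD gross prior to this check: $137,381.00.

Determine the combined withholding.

Earnings Tax: taxable = $7,938.00
  $822.80 + 16.62% × ($7,938.00 − $6,200.00) = $822.80 + 16.62% × $1,738.00 = $1,111.66
Disability Insurance: 5.7% × $7,938.00 = $452.47
Transit Levy: 5.2% × $7,938.00 = $412.78
Total: $1,111.66 + $452.47 + $412.78 = $1,976.91

$1,976.91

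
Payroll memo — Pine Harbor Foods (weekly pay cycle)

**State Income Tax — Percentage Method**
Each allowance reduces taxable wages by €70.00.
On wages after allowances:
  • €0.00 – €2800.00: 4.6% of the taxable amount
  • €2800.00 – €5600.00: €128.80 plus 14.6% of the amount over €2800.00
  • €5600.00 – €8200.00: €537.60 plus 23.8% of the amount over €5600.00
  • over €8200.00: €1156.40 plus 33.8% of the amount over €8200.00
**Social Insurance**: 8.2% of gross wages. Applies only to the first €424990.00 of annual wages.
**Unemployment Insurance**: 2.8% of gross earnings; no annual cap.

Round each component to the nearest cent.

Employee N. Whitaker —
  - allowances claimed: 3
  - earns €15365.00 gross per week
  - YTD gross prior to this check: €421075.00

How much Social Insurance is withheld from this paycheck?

€321.03

Social Insurance: cap €424990.00 − YTD €421075.00 = €3915.00 subject; 8.2% × €3915.00 = €321.03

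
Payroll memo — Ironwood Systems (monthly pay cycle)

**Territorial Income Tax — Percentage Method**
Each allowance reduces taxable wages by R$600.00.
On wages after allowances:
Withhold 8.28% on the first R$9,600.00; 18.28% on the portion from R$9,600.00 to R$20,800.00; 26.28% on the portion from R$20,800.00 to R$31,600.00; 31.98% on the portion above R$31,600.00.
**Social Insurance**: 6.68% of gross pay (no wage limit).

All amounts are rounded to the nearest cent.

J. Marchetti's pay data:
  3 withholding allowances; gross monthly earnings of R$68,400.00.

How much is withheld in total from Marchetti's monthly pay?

R$21,442.60

Territorial Income Tax: taxable = R$68,400.00 − 3×R$600.00 = R$66,600.00
  R$5,680.48 + 31.98% × (R$66,600.00 − R$31,600.00) = R$5,680.48 + 31.98% × R$35,000.00 = R$16,873.48
Social Insurance: 6.68% × R$68,400.00 = R$4,569.12
Total: R$16,873.48 + R$4,569.12 = R$21,442.60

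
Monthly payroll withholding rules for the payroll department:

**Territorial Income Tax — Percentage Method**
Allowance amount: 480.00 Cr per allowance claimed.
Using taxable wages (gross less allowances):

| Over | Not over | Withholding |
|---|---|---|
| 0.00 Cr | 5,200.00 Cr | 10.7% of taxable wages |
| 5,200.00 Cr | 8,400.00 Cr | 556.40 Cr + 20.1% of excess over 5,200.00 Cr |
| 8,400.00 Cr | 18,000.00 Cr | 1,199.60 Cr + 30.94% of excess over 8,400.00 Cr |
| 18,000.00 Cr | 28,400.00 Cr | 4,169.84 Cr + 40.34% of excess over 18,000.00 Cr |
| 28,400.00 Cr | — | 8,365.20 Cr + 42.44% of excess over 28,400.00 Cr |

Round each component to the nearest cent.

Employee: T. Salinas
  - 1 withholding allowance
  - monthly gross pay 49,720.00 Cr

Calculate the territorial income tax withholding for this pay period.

Territorial Income Tax: taxable = 49,720.00 Cr − 1×480.00 Cr = 49,240.00 Cr
  8,365.20 Cr + 42.44% × (49,240.00 Cr − 28,400.00 Cr) = 8,365.20 Cr + 42.44% × 20,840.00 Cr = 17,209.70 Cr

17,209.70 Cr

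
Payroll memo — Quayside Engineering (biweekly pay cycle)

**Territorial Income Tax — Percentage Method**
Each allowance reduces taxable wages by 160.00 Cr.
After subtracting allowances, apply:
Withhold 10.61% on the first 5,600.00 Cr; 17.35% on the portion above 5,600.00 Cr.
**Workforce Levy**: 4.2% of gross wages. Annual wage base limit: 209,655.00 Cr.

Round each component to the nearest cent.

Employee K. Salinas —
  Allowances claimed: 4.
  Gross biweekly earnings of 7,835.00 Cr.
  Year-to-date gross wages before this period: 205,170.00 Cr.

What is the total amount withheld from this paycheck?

Territorial Income Tax: taxable = 7,835.00 Cr − 4×160.00 Cr = 7,195.00 Cr
  594.16 Cr + 17.35% × (7,195.00 Cr − 5,600.00 Cr) = 594.16 Cr + 17.35% × 1,595.00 Cr = 870.89 Cr
Workforce Levy: cap 209,655.00 Cr − YTD 205,170.00 Cr = 4,485.00 Cr subject; 4.2% × 4,485.00 Cr = 188.37 Cr
Total: 870.89 Cr + 188.37 Cr = 1,059.26 Cr

1,059.26 Cr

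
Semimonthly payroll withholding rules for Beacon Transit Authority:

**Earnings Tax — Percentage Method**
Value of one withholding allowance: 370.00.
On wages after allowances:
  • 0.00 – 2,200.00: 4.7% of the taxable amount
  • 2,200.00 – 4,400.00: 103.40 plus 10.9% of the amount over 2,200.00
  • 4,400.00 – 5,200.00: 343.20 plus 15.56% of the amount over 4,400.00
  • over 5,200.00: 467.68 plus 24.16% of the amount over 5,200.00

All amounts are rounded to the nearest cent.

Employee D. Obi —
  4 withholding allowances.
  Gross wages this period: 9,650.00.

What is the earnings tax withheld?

Earnings Tax: taxable = 9,650.00 − 4×370.00 = 8,170.00
  467.68 + 24.16% × (8,170.00 − 5,200.00) = 467.68 + 24.16% × 2,970.00 = 1,185.23

1,185.23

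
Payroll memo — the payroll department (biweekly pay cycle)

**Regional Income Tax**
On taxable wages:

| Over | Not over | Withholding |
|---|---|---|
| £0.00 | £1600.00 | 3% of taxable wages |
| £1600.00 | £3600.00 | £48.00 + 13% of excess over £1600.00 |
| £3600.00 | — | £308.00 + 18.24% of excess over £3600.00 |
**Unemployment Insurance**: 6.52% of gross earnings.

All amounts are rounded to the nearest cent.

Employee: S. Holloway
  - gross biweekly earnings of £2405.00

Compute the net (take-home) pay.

Regional Income Tax: taxable = £2405.00
  £48.00 + 13% × (£2405.00 − £1600.00) = £48.00 + 13% × £805.00 = £152.65
Unemployment Insurance: 6.52% × £2405.00 = £156.81
Total withheld: £152.65 + £156.81 = £309.46
Net pay: £2405.00 − £309.46 = £2095.54

£2095.54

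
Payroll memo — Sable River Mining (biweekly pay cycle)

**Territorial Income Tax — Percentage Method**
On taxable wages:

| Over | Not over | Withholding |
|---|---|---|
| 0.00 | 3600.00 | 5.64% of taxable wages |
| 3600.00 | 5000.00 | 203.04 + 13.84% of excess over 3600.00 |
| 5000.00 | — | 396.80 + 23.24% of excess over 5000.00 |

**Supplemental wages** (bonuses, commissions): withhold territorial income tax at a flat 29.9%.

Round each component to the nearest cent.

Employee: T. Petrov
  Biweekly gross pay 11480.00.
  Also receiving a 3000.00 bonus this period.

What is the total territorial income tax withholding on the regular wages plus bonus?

2799.75

Territorial Income Tax: taxable = 11480.00
  396.80 + 23.24% × (11480.00 − 5000.00) = 396.80 + 23.24% × 6480.00 = 1902.75
Supplemental (29.9% flat on bonus): 29.9% × 3000.00 = 897.00
Total territorial income tax: 1902.75 + 897.00 = 2799.75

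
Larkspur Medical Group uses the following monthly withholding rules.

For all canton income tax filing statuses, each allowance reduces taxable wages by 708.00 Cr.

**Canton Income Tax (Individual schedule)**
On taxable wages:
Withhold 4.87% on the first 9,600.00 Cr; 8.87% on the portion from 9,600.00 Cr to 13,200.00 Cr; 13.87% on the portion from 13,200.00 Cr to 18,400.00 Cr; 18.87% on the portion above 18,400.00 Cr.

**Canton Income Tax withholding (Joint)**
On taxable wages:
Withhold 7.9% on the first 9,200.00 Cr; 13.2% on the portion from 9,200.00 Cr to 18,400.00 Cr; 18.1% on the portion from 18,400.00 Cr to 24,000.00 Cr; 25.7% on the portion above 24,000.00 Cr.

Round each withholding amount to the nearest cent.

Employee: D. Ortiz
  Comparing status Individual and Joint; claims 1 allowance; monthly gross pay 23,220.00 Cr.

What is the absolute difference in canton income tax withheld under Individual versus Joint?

Canton Income Tax (Individual): taxable = 23,220.00 Cr − 1×708.00 Cr = 22,512.00 Cr
  1,508.08 Cr + 18.87% × (22,512.00 Cr − 18,400.00 Cr) = 1,508.08 Cr + 18.87% × 4,112.00 Cr = 2,284.01 Cr
Canton Income Tax (Joint): taxable = 23,220.00 Cr − 1×708.00 Cr = 22,512.00 Cr
  1,941.20 Cr + 18.1% × (22,512.00 Cr − 18,400.00 Cr) = 1,941.20 Cr + 18.1% × 4,112.00 Cr = 2,685.47 Cr
Difference: |2,284.01 Cr − 2,685.47 Cr| = 401.46 Cr (higher under Joint)

401.46 Cr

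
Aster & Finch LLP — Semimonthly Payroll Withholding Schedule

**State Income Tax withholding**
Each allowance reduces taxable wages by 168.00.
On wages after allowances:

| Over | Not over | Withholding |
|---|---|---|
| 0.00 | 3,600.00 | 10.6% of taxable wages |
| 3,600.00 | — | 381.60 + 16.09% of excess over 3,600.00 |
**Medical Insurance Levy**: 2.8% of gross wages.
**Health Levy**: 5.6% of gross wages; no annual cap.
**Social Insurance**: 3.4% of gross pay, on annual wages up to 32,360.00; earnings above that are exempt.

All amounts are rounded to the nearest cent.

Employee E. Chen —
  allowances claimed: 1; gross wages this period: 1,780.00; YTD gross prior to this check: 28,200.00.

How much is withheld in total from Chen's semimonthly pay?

State Income Tax: taxable = 1,780.00 − 1×168.00 = 1,612.00
  10.6% × 1,612.00 = 170.87
Medical Insurance Levy: 2.8% × 1,780.00 = 49.84
Health Levy: 5.6% × 1,780.00 = 99.68
Social Insurance: 3.4% × 1,780.00 = 60.52
Total: 170.87 + 49.84 + 99.68 + 60.52 = 380.91

380.91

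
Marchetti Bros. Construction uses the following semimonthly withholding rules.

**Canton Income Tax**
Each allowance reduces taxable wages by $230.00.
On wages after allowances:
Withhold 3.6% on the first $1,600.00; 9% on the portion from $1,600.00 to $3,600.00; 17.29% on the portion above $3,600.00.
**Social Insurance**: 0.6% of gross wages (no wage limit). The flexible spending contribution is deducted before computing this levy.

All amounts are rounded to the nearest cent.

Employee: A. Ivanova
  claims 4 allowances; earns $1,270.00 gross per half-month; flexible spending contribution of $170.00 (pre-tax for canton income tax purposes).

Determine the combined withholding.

Canton Income Tax: taxable = $1,270.00 − $170.00 − 4×$230.00 = $180.00
  3.6% × $180.00 = $6.48
Social Insurance: 0.6% × $1,100.00 = $6.60
Total: $6.48 + $6.60 = $13.08

$13.08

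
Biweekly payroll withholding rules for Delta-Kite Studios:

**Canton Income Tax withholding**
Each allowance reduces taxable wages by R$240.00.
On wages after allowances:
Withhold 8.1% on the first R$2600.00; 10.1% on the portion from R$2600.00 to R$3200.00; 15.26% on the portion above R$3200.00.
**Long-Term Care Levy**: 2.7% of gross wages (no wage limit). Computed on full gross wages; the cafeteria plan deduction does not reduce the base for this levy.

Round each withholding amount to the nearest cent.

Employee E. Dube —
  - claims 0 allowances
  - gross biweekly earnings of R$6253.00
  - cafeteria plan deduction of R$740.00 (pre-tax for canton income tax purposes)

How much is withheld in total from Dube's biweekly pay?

R$792.99

Canton Income Tax: taxable = R$6253.00 − R$740.00 = R$5513.00
  R$271.20 + 15.26% × (R$5513.00 − R$3200.00) = R$271.20 + 15.26% × R$2313.00 = R$624.16
Long-Term Care Levy: 2.7% × R$6253.00 = R$168.83
Total: R$624.16 + R$168.83 = R$792.99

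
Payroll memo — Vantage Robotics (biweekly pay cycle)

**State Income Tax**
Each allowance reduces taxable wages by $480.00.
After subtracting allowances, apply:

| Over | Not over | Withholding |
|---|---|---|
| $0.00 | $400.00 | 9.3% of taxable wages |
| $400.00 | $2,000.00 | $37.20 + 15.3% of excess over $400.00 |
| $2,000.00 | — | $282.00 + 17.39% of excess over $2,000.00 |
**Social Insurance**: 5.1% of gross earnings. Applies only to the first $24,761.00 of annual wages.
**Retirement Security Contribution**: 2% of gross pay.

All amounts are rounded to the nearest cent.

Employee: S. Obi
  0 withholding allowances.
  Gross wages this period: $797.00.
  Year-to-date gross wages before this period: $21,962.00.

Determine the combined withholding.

State Income Tax: taxable = $797.00
  $37.20 + 15.3% × ($797.00 − $400.00) = $37.20 + 15.3% × $397.00 = $97.94
Social Insurance: 5.1% × $797.00 = $40.65
Retirement Security Contribution: 2% × $797.00 = $15.94
Total: $97.94 + $40.65 + $15.94 = $154.53

$154.53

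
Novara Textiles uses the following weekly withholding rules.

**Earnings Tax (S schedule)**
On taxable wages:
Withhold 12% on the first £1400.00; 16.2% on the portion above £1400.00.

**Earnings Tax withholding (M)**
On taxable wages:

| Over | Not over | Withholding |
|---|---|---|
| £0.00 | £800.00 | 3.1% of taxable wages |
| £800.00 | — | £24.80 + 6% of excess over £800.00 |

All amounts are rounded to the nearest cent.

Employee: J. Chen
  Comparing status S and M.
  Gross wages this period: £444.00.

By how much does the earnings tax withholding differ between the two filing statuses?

£39.52

Earnings Tax (S): taxable = £444.00
  12% × £444.00 = £53.28
Earnings Tax (M): taxable = £444.00
  3.1% × £444.00 = £13.76
Difference: |£53.28 − £13.76| = £39.52 (higher under S)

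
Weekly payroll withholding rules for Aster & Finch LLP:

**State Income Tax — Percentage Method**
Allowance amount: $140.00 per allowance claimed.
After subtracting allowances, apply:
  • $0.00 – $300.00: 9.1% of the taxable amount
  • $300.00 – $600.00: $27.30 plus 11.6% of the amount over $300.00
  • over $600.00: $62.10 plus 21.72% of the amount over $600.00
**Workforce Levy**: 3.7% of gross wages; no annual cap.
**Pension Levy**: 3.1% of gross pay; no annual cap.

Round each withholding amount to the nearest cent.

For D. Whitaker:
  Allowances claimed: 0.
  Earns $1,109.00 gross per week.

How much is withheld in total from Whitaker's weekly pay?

State Income Tax: taxable = $1,109.00
  $62.10 + 21.72% × ($1,109.00 − $600.00) = $62.10 + 21.72% × $509.00 = $172.65
Workforce Levy: 3.7% × $1,109.00 = $41.03
Pension Levy: 3.1% × $1,109.00 = $34.38
Total: $172.65 + $41.03 + $34.38 = $248.06

$248.06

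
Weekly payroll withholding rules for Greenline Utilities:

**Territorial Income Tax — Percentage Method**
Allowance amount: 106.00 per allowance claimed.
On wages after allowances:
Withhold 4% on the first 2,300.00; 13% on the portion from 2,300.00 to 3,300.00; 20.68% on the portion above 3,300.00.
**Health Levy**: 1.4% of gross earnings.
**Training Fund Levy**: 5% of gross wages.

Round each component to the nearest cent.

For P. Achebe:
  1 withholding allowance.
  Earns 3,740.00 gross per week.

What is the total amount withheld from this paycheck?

530.43

Territorial Income Tax: taxable = 3,740.00 − 1×106.00 = 3,634.00
  222.00 + 20.68% × (3,634.00 − 3,300.00) = 222.00 + 20.68% × 334.00 = 291.07
Health Levy: 1.4% × 3,740.00 = 52.36
Training Fund Levy: 5% × 3,740.00 = 187.00
Total: 291.07 + 52.36 + 187.00 = 530.43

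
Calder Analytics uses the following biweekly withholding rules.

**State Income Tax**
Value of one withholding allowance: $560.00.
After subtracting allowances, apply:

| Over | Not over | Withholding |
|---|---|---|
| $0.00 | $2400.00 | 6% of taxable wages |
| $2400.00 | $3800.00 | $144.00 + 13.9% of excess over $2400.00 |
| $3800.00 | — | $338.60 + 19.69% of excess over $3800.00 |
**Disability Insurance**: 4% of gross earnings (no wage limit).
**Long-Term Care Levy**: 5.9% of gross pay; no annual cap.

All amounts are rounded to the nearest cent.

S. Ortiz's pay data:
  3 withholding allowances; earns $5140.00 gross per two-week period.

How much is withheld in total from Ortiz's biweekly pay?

$800.20

State Income Tax: taxable = $5140.00 − 3×$560.00 = $3460.00
  $144.00 + 13.9% × ($3460.00 − $2400.00) = $144.00 + 13.9% × $1060.00 = $291.34
Disability Insurance: 4% × $5140.00 = $205.60
Long-Term Care Levy: 5.9% × $5140.00 = $303.26
Total: $291.34 + $205.60 + $303.26 = $800.20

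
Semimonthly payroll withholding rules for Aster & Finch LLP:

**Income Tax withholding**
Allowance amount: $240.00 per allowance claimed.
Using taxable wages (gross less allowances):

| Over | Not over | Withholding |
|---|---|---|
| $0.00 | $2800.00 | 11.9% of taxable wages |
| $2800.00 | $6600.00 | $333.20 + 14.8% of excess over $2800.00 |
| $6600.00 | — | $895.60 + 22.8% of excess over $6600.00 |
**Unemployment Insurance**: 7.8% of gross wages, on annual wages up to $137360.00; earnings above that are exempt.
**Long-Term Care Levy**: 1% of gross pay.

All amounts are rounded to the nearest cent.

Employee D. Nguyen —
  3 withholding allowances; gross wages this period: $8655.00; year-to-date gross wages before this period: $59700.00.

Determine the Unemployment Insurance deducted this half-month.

$675.09

Unemployment Insurance: 7.8% × $8655.00 = $675.09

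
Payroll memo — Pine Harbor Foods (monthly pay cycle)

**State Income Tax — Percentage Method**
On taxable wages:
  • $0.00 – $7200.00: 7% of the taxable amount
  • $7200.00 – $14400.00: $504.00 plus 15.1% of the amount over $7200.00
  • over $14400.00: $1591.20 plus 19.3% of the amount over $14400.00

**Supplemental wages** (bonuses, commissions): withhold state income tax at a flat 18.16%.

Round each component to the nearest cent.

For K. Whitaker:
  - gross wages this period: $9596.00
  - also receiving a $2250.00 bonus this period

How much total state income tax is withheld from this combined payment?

State Income Tax: taxable = $9596.00
  $504.00 + 15.1% × ($9596.00 − $7200.00) = $504.00 + 15.1% × $2396.00 = $865.80
Supplemental (18.16% flat on bonus): 18.16% × $2250.00 = $408.60
Total state income tax: $865.80 + $408.60 = $1274.40

$1274.40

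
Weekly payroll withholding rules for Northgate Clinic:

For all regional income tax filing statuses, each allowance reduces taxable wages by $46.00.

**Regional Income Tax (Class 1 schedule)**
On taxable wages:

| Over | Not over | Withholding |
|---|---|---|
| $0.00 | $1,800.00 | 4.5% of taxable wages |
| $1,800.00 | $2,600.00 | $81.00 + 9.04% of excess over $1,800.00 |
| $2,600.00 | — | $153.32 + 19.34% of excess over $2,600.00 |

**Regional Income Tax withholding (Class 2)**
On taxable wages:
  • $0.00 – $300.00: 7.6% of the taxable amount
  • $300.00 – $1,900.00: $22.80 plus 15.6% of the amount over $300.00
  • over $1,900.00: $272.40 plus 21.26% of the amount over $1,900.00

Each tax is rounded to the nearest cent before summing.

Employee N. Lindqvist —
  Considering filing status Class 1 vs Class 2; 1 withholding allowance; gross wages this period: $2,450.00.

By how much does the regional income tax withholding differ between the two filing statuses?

$243.95

Regional Income Tax (Class 1): taxable = $2,450.00 − 1×$46.00 = $2,404.00
  $81.00 + 9.04% × ($2,404.00 − $1,800.00) = $81.00 + 9.04% × $604.00 = $135.60
Regional Income Tax (Class 2): taxable = $2,450.00 − 1×$46.00 = $2,404.00
  $272.40 + 21.26% × ($2,404.00 − $1,900.00) = $272.40 + 21.26% × $504.00 = $379.55
Difference: |$135.60 − $379.55| = $243.95 (higher under Class 2)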